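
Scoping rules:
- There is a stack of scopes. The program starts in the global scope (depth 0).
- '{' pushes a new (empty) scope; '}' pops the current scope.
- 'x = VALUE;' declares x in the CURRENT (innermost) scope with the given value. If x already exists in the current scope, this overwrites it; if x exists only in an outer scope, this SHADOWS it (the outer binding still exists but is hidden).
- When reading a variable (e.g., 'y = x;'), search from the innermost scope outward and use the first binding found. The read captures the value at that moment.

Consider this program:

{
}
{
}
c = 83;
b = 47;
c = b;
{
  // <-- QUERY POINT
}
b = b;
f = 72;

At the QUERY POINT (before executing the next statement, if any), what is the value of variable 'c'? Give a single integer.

Step 1: enter scope (depth=1)
Step 2: exit scope (depth=0)
Step 3: enter scope (depth=1)
Step 4: exit scope (depth=0)
Step 5: declare c=83 at depth 0
Step 6: declare b=47 at depth 0
Step 7: declare c=(read b)=47 at depth 0
Step 8: enter scope (depth=1)
Visible at query point: b=47 c=47

Answer: 47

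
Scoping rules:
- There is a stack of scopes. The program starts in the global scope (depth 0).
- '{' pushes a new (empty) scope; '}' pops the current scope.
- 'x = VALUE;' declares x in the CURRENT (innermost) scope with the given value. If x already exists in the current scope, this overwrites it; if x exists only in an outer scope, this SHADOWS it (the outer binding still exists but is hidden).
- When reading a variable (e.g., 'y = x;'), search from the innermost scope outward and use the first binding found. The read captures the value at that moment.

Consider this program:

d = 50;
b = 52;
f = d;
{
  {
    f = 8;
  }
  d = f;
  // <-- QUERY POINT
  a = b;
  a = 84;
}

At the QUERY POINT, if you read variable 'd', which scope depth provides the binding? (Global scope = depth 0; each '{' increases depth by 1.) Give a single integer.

Answer: 1

Derivation:
Step 1: declare d=50 at depth 0
Step 2: declare b=52 at depth 0
Step 3: declare f=(read d)=50 at depth 0
Step 4: enter scope (depth=1)
Step 5: enter scope (depth=2)
Step 6: declare f=8 at depth 2
Step 7: exit scope (depth=1)
Step 8: declare d=(read f)=50 at depth 1
Visible at query point: b=52 d=50 f=50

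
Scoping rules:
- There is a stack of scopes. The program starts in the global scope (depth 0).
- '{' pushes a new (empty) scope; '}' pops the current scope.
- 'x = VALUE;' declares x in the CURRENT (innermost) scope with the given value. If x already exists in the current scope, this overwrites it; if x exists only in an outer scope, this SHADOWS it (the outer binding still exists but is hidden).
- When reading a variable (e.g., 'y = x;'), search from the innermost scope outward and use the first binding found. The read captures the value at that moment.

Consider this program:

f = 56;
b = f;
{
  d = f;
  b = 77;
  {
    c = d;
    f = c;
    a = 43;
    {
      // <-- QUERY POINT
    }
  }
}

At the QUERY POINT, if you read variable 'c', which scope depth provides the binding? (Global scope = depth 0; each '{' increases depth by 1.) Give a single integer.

Step 1: declare f=56 at depth 0
Step 2: declare b=(read f)=56 at depth 0
Step 3: enter scope (depth=1)
Step 4: declare d=(read f)=56 at depth 1
Step 5: declare b=77 at depth 1
Step 6: enter scope (depth=2)
Step 7: declare c=(read d)=56 at depth 2
Step 8: declare f=(read c)=56 at depth 2
Step 9: declare a=43 at depth 2
Step 10: enter scope (depth=3)
Visible at query point: a=43 b=77 c=56 d=56 f=56

Answer: 2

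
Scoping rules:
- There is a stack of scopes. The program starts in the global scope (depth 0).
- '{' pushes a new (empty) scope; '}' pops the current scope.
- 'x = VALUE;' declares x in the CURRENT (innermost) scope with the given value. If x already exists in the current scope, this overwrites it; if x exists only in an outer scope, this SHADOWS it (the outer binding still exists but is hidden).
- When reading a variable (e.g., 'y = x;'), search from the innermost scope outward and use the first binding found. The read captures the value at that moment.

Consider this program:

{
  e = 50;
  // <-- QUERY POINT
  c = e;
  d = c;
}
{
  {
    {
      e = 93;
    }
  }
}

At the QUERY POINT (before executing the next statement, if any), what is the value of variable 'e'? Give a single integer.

Answer: 50

Derivation:
Step 1: enter scope (depth=1)
Step 2: declare e=50 at depth 1
Visible at query point: e=50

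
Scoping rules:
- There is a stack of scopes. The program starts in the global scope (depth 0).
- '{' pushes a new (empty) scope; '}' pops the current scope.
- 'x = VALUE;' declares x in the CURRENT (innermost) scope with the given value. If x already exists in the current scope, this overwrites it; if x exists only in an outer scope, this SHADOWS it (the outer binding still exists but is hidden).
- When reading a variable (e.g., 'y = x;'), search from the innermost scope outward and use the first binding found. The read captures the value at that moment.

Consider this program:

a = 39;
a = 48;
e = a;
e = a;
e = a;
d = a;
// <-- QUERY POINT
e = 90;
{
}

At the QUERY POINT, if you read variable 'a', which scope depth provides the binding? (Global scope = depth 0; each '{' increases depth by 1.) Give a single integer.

Answer: 0

Derivation:
Step 1: declare a=39 at depth 0
Step 2: declare a=48 at depth 0
Step 3: declare e=(read a)=48 at depth 0
Step 4: declare e=(read a)=48 at depth 0
Step 5: declare e=(read a)=48 at depth 0
Step 6: declare d=(read a)=48 at depth 0
Visible at query point: a=48 d=48 e=48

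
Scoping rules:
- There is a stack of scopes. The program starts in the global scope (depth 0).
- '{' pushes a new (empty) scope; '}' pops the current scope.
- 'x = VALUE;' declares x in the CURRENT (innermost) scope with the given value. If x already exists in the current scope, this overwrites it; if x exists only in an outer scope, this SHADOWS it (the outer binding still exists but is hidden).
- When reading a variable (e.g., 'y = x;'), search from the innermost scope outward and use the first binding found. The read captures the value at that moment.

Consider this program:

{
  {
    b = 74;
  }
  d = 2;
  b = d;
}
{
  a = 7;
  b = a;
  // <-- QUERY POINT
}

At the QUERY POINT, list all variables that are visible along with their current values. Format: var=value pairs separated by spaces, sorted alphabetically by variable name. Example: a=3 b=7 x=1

Answer: a=7 b=7

Derivation:
Step 1: enter scope (depth=1)
Step 2: enter scope (depth=2)
Step 3: declare b=74 at depth 2
Step 4: exit scope (depth=1)
Step 5: declare d=2 at depth 1
Step 6: declare b=(read d)=2 at depth 1
Step 7: exit scope (depth=0)
Step 8: enter scope (depth=1)
Step 9: declare a=7 at depth 1
Step 10: declare b=(read a)=7 at depth 1
Visible at query point: a=7 b=7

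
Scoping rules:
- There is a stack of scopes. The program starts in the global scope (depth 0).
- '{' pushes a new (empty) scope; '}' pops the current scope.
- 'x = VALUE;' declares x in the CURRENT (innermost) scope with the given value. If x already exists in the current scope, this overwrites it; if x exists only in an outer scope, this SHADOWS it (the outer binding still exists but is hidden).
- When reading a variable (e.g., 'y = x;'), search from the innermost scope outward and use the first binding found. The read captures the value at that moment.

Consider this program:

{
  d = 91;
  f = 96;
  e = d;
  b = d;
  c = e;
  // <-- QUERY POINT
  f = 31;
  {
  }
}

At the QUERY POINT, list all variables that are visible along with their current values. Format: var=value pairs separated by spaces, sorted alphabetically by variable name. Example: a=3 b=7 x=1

Answer: b=91 c=91 d=91 e=91 f=96

Derivation:
Step 1: enter scope (depth=1)
Step 2: declare d=91 at depth 1
Step 3: declare f=96 at depth 1
Step 4: declare e=(read d)=91 at depth 1
Step 5: declare b=(read d)=91 at depth 1
Step 6: declare c=(read e)=91 at depth 1
Visible at query point: b=91 c=91 d=91 e=91 f=96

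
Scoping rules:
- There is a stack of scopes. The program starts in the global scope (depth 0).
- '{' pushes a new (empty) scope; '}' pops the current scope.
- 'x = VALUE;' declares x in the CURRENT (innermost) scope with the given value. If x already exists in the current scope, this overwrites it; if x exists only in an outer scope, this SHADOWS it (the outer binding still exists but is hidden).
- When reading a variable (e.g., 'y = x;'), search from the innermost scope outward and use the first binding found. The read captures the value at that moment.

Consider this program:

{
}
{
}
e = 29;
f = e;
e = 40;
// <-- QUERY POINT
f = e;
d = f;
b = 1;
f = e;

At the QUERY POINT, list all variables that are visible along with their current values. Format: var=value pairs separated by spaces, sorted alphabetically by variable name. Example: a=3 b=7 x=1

Step 1: enter scope (depth=1)
Step 2: exit scope (depth=0)
Step 3: enter scope (depth=1)
Step 4: exit scope (depth=0)
Step 5: declare e=29 at depth 0
Step 6: declare f=(read e)=29 at depth 0
Step 7: declare e=40 at depth 0
Visible at query point: e=40 f=29

Answer: e=40 f=29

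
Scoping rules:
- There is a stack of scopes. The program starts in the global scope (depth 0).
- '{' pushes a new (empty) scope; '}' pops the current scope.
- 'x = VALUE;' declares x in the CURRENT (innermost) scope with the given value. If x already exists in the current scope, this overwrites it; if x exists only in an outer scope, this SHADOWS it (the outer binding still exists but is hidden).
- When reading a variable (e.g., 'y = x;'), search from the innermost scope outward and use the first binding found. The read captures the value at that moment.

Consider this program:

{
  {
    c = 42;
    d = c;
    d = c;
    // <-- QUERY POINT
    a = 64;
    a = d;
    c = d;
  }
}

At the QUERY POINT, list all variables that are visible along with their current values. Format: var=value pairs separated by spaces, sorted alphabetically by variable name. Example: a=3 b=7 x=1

Step 1: enter scope (depth=1)
Step 2: enter scope (depth=2)
Step 3: declare c=42 at depth 2
Step 4: declare d=(read c)=42 at depth 2
Step 5: declare d=(read c)=42 at depth 2
Visible at query point: c=42 d=42

Answer: c=42 d=42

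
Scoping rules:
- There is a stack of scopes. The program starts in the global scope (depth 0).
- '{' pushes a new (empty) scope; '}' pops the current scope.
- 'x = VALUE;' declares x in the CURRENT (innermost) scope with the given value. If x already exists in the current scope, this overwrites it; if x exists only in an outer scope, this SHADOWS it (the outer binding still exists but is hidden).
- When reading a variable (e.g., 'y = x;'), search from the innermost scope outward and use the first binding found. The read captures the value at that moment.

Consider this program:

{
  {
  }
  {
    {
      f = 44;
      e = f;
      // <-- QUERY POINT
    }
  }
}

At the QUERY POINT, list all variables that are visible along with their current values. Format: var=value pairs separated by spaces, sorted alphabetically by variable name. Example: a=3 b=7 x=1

Step 1: enter scope (depth=1)
Step 2: enter scope (depth=2)
Step 3: exit scope (depth=1)
Step 4: enter scope (depth=2)
Step 5: enter scope (depth=3)
Step 6: declare f=44 at depth 3
Step 7: declare e=(read f)=44 at depth 3
Visible at query point: e=44 f=44

Answer: e=44 f=44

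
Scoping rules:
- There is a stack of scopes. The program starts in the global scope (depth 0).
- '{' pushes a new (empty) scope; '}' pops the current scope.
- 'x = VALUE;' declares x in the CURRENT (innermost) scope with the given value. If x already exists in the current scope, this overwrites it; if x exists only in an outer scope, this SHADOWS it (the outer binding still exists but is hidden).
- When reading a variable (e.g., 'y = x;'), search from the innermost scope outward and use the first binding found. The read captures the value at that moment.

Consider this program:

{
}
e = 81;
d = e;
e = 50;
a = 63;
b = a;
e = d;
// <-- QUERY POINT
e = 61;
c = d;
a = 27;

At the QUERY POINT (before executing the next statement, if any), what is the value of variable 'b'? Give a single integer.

Step 1: enter scope (depth=1)
Step 2: exit scope (depth=0)
Step 3: declare e=81 at depth 0
Step 4: declare d=(read e)=81 at depth 0
Step 5: declare e=50 at depth 0
Step 6: declare a=63 at depth 0
Step 7: declare b=(read a)=63 at depth 0
Step 8: declare e=(read d)=81 at depth 0
Visible at query point: a=63 b=63 d=81 e=81

Answer: 63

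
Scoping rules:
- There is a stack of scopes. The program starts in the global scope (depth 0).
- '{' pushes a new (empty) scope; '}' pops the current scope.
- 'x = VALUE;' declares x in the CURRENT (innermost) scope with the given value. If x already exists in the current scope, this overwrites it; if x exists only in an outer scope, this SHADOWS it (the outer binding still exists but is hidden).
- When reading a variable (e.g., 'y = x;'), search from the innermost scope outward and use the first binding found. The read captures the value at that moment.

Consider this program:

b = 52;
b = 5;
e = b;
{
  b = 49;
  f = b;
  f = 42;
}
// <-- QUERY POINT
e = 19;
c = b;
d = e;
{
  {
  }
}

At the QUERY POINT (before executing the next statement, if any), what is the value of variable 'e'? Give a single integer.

Answer: 5

Derivation:
Step 1: declare b=52 at depth 0
Step 2: declare b=5 at depth 0
Step 3: declare e=(read b)=5 at depth 0
Step 4: enter scope (depth=1)
Step 5: declare b=49 at depth 1
Step 6: declare f=(read b)=49 at depth 1
Step 7: declare f=42 at depth 1
Step 8: exit scope (depth=0)
Visible at query point: b=5 e=5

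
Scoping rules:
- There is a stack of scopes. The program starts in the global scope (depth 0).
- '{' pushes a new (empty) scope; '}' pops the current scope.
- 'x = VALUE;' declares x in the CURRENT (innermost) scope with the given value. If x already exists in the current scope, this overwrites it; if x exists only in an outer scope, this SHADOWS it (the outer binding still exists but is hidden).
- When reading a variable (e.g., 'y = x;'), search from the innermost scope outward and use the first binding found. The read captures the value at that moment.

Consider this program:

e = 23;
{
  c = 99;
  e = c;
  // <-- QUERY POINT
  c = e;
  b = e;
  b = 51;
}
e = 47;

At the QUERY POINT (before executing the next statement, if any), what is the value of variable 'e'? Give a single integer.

Step 1: declare e=23 at depth 0
Step 2: enter scope (depth=1)
Step 3: declare c=99 at depth 1
Step 4: declare e=(read c)=99 at depth 1
Visible at query point: c=99 e=99

Answer: 99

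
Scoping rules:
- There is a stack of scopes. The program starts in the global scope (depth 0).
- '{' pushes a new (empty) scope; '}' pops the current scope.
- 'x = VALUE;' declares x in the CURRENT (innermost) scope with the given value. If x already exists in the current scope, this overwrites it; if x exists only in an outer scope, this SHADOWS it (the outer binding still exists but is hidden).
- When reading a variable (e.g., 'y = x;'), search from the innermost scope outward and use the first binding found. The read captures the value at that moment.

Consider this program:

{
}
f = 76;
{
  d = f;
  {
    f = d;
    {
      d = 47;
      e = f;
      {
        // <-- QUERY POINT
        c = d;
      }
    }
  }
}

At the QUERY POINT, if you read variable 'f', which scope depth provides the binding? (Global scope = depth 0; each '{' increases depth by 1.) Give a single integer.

Answer: 2

Derivation:
Step 1: enter scope (depth=1)
Step 2: exit scope (depth=0)
Step 3: declare f=76 at depth 0
Step 4: enter scope (depth=1)
Step 5: declare d=(read f)=76 at depth 1
Step 6: enter scope (depth=2)
Step 7: declare f=(read d)=76 at depth 2
Step 8: enter scope (depth=3)
Step 9: declare d=47 at depth 3
Step 10: declare e=(read f)=76 at depth 3
Step 11: enter scope (depth=4)
Visible at query point: d=47 e=76 f=76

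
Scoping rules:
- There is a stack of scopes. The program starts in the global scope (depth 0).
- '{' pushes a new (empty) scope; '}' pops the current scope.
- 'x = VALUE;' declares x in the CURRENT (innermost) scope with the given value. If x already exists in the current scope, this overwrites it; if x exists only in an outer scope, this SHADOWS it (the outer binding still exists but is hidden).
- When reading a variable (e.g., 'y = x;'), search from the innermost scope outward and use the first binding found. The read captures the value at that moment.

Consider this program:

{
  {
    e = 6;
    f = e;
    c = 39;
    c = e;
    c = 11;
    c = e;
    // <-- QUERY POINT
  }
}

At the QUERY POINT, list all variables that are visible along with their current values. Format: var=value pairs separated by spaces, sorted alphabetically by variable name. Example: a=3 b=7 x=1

Step 1: enter scope (depth=1)
Step 2: enter scope (depth=2)
Step 3: declare e=6 at depth 2
Step 4: declare f=(read e)=6 at depth 2
Step 5: declare c=39 at depth 2
Step 6: declare c=(read e)=6 at depth 2
Step 7: declare c=11 at depth 2
Step 8: declare c=(read e)=6 at depth 2
Visible at query point: c=6 e=6 f=6

Answer: c=6 e=6 f=6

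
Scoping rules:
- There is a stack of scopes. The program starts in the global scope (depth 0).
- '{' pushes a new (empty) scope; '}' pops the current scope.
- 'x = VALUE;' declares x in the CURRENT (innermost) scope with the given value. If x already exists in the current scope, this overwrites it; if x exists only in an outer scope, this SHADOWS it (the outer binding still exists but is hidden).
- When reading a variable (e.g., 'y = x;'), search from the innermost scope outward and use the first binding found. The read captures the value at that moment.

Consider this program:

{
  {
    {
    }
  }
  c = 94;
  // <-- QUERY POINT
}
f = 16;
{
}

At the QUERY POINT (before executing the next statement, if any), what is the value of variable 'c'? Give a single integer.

Answer: 94

Derivation:
Step 1: enter scope (depth=1)
Step 2: enter scope (depth=2)
Step 3: enter scope (depth=3)
Step 4: exit scope (depth=2)
Step 5: exit scope (depth=1)
Step 6: declare c=94 at depth 1
Visible at query point: c=94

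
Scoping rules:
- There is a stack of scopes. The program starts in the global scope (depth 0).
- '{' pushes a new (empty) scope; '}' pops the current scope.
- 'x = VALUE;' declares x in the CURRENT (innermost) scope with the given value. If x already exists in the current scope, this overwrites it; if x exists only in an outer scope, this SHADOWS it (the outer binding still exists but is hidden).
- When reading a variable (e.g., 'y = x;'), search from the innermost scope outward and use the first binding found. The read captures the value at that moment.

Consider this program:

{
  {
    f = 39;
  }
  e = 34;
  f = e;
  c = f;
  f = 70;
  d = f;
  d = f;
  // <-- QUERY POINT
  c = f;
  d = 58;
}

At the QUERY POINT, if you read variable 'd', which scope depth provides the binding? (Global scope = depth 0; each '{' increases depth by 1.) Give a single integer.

Step 1: enter scope (depth=1)
Step 2: enter scope (depth=2)
Step 3: declare f=39 at depth 2
Step 4: exit scope (depth=1)
Step 5: declare e=34 at depth 1
Step 6: declare f=(read e)=34 at depth 1
Step 7: declare c=(read f)=34 at depth 1
Step 8: declare f=70 at depth 1
Step 9: declare d=(read f)=70 at depth 1
Step 10: declare d=(read f)=70 at depth 1
Visible at query point: c=34 d=70 e=34 f=70

Answer: 1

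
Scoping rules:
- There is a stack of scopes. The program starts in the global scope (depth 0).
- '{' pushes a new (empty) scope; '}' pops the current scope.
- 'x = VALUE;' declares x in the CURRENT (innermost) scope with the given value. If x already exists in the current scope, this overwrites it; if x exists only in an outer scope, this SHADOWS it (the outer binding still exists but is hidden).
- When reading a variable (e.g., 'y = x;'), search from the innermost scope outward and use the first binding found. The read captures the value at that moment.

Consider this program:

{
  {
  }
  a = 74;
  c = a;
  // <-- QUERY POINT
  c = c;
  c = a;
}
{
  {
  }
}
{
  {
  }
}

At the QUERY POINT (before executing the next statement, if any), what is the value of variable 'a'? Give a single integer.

Step 1: enter scope (depth=1)
Step 2: enter scope (depth=2)
Step 3: exit scope (depth=1)
Step 4: declare a=74 at depth 1
Step 5: declare c=(read a)=74 at depth 1
Visible at query point: a=74 c=74

Answer: 74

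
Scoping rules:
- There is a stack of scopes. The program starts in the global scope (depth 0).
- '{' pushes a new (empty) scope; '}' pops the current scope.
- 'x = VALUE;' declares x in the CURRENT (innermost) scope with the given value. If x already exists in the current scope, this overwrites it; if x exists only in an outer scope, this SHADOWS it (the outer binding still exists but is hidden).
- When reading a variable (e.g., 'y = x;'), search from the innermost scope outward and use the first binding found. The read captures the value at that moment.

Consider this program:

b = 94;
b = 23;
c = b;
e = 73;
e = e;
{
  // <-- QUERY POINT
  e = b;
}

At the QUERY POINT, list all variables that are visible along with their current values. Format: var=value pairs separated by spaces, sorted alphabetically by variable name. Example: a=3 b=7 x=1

Step 1: declare b=94 at depth 0
Step 2: declare b=23 at depth 0
Step 3: declare c=(read b)=23 at depth 0
Step 4: declare e=73 at depth 0
Step 5: declare e=(read e)=73 at depth 0
Step 6: enter scope (depth=1)
Visible at query point: b=23 c=23 e=73

Answer: b=23 c=23 e=73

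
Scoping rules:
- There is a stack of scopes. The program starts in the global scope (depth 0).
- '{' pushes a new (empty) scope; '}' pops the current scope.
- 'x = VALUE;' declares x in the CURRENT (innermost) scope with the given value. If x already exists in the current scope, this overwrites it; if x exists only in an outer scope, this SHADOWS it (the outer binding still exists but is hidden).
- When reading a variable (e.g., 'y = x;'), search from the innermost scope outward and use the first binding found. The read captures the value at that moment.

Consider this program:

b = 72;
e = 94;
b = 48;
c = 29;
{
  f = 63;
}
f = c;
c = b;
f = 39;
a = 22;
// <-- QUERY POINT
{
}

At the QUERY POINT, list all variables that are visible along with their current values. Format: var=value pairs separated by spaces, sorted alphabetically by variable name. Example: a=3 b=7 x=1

Step 1: declare b=72 at depth 0
Step 2: declare e=94 at depth 0
Step 3: declare b=48 at depth 0
Step 4: declare c=29 at depth 0
Step 5: enter scope (depth=1)
Step 6: declare f=63 at depth 1
Step 7: exit scope (depth=0)
Step 8: declare f=(read c)=29 at depth 0
Step 9: declare c=(read b)=48 at depth 0
Step 10: declare f=39 at depth 0
Step 11: declare a=22 at depth 0
Visible at query point: a=22 b=48 c=48 e=94 f=39

Answer: a=22 b=48 c=48 e=94 f=39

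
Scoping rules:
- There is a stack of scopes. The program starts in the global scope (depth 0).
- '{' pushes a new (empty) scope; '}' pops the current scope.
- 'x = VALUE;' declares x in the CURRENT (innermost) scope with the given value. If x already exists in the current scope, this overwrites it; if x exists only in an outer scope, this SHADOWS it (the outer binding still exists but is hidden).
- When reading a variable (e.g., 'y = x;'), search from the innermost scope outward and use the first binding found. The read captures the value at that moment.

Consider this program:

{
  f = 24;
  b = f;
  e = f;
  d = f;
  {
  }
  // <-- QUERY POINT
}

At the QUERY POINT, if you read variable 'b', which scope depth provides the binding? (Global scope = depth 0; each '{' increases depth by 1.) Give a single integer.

Answer: 1

Derivation:
Step 1: enter scope (depth=1)
Step 2: declare f=24 at depth 1
Step 3: declare b=(read f)=24 at depth 1
Step 4: declare e=(read f)=24 at depth 1
Step 5: declare d=(read f)=24 at depth 1
Step 6: enter scope (depth=2)
Step 7: exit scope (depth=1)
Visible at query point: b=24 d=24 e=24 f=24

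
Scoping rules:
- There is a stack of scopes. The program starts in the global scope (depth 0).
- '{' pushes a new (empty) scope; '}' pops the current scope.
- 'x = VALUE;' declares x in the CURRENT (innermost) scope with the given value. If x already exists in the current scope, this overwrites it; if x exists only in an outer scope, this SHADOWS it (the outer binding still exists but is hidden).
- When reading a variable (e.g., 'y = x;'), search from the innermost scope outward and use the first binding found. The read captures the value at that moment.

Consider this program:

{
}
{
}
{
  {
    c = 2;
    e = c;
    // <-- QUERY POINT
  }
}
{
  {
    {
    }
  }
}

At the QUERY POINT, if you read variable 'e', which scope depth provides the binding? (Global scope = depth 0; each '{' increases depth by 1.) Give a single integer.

Step 1: enter scope (depth=1)
Step 2: exit scope (depth=0)
Step 3: enter scope (depth=1)
Step 4: exit scope (depth=0)
Step 5: enter scope (depth=1)
Step 6: enter scope (depth=2)
Step 7: declare c=2 at depth 2
Step 8: declare e=(read c)=2 at depth 2
Visible at query point: c=2 e=2

Answer: 2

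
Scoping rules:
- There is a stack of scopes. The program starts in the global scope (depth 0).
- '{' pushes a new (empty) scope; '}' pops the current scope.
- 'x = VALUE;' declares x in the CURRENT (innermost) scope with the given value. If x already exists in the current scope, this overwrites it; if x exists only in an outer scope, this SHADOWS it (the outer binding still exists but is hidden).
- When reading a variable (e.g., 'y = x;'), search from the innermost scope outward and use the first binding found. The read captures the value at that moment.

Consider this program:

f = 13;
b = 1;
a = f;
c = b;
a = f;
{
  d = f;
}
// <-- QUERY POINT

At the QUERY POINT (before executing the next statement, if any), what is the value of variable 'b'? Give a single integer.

Answer: 1

Derivation:
Step 1: declare f=13 at depth 0
Step 2: declare b=1 at depth 0
Step 3: declare a=(read f)=13 at depth 0
Step 4: declare c=(read b)=1 at depth 0
Step 5: declare a=(read f)=13 at depth 0
Step 6: enter scope (depth=1)
Step 7: declare d=(read f)=13 at depth 1
Step 8: exit scope (depth=0)
Visible at query point: a=13 b=1 c=1 f=13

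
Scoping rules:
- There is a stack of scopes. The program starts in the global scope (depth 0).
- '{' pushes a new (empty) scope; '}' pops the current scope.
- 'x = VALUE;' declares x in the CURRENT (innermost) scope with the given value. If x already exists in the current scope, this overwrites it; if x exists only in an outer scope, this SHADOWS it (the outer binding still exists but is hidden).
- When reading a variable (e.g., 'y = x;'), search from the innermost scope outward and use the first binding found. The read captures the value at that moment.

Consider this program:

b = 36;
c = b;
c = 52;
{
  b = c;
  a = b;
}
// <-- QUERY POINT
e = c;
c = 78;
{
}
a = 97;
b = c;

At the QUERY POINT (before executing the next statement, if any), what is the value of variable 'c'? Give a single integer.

Step 1: declare b=36 at depth 0
Step 2: declare c=(read b)=36 at depth 0
Step 3: declare c=52 at depth 0
Step 4: enter scope (depth=1)
Step 5: declare b=(read c)=52 at depth 1
Step 6: declare a=(read b)=52 at depth 1
Step 7: exit scope (depth=0)
Visible at query point: b=36 c=52

Answer: 52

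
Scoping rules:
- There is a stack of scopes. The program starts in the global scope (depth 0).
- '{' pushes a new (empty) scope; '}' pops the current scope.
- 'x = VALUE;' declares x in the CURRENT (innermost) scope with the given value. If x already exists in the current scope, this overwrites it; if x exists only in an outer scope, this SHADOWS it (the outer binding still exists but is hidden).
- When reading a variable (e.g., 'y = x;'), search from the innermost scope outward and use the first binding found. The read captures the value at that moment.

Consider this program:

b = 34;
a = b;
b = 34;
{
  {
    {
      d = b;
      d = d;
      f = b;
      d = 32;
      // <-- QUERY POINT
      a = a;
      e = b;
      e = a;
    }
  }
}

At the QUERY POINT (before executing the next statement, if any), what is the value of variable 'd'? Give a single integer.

Step 1: declare b=34 at depth 0
Step 2: declare a=(read b)=34 at depth 0
Step 3: declare b=34 at depth 0
Step 4: enter scope (depth=1)
Step 5: enter scope (depth=2)
Step 6: enter scope (depth=3)
Step 7: declare d=(read b)=34 at depth 3
Step 8: declare d=(read d)=34 at depth 3
Step 9: declare f=(read b)=34 at depth 3
Step 10: declare d=32 at depth 3
Visible at query point: a=34 b=34 d=32 f=34

Answer: 32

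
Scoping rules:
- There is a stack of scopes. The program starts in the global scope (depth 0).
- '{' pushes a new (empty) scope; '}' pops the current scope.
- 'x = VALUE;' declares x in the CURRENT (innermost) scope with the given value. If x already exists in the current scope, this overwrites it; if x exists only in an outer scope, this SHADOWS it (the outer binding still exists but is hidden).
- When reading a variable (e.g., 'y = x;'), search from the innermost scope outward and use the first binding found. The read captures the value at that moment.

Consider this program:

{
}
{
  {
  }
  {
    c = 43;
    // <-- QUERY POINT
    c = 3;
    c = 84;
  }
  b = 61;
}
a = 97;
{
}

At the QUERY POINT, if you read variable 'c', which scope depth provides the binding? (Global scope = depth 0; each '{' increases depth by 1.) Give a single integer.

Answer: 2

Derivation:
Step 1: enter scope (depth=1)
Step 2: exit scope (depth=0)
Step 3: enter scope (depth=1)
Step 4: enter scope (depth=2)
Step 5: exit scope (depth=1)
Step 6: enter scope (depth=2)
Step 7: declare c=43 at depth 2
Visible at query point: c=43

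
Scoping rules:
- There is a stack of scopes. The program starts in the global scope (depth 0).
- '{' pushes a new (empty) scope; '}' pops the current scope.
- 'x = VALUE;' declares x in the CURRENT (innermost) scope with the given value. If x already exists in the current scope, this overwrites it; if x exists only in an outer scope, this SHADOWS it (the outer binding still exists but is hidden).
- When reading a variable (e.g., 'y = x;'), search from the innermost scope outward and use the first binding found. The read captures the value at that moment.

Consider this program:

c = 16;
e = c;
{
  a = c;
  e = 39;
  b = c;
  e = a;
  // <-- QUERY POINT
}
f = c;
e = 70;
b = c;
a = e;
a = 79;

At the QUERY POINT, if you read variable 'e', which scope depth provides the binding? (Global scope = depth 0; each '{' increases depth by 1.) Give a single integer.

Answer: 1

Derivation:
Step 1: declare c=16 at depth 0
Step 2: declare e=(read c)=16 at depth 0
Step 3: enter scope (depth=1)
Step 4: declare a=(read c)=16 at depth 1
Step 5: declare e=39 at depth 1
Step 6: declare b=(read c)=16 at depth 1
Step 7: declare e=(read a)=16 at depth 1
Visible at query point: a=16 b=16 c=16 e=16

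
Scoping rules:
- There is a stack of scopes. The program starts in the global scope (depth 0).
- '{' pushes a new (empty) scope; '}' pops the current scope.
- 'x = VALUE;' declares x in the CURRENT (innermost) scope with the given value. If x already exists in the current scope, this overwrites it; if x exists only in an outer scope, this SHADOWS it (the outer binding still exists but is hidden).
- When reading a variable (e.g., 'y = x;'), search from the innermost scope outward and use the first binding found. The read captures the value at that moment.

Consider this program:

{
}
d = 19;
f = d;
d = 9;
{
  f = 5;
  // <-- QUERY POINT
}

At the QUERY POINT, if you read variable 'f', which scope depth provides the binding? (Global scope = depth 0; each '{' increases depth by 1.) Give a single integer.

Answer: 1

Derivation:
Step 1: enter scope (depth=1)
Step 2: exit scope (depth=0)
Step 3: declare d=19 at depth 0
Step 4: declare f=(read d)=19 at depth 0
Step 5: declare d=9 at depth 0
Step 6: enter scope (depth=1)
Step 7: declare f=5 at depth 1
Visible at query point: d=9 f=5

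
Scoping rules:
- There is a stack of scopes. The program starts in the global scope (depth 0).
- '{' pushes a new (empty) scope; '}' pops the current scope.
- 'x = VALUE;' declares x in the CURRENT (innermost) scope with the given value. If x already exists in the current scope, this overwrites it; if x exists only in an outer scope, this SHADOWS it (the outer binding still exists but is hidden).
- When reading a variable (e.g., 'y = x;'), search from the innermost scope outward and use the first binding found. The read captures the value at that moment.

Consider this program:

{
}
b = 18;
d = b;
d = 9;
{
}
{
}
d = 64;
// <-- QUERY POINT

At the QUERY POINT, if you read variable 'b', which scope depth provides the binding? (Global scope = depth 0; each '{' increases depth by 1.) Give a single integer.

Answer: 0

Derivation:
Step 1: enter scope (depth=1)
Step 2: exit scope (depth=0)
Step 3: declare b=18 at depth 0
Step 4: declare d=(read b)=18 at depth 0
Step 5: declare d=9 at depth 0
Step 6: enter scope (depth=1)
Step 7: exit scope (depth=0)
Step 8: enter scope (depth=1)
Step 9: exit scope (depth=0)
Step 10: declare d=64 at depth 0
Visible at query point: b=18 d=64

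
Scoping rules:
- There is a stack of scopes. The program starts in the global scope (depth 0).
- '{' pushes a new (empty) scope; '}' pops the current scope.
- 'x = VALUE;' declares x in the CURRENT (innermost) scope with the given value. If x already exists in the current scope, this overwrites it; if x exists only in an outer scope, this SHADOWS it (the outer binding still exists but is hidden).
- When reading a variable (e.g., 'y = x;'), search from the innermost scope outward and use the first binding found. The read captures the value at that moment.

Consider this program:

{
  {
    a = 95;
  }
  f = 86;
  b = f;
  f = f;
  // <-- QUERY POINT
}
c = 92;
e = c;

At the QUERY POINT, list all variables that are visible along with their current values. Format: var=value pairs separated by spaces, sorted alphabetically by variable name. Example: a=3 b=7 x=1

Step 1: enter scope (depth=1)
Step 2: enter scope (depth=2)
Step 3: declare a=95 at depth 2
Step 4: exit scope (depth=1)
Step 5: declare f=86 at depth 1
Step 6: declare b=(read f)=86 at depth 1
Step 7: declare f=(read f)=86 at depth 1
Visible at query point: b=86 f=86

Answer: b=86 f=86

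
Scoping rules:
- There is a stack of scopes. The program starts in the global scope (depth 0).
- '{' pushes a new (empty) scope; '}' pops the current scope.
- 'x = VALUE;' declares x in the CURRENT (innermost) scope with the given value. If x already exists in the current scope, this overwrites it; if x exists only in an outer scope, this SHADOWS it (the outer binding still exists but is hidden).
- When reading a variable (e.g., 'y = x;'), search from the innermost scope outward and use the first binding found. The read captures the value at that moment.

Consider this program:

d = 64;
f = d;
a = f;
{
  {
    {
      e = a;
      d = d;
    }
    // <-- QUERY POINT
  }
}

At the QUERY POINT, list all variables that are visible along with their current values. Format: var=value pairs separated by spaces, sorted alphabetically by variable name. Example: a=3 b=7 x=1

Answer: a=64 d=64 f=64

Derivation:
Step 1: declare d=64 at depth 0
Step 2: declare f=(read d)=64 at depth 0
Step 3: declare a=(read f)=64 at depth 0
Step 4: enter scope (depth=1)
Step 5: enter scope (depth=2)
Step 6: enter scope (depth=3)
Step 7: declare e=(read a)=64 at depth 3
Step 8: declare d=(read d)=64 at depth 3
Step 9: exit scope (depth=2)
Visible at query point: a=64 d=64 f=64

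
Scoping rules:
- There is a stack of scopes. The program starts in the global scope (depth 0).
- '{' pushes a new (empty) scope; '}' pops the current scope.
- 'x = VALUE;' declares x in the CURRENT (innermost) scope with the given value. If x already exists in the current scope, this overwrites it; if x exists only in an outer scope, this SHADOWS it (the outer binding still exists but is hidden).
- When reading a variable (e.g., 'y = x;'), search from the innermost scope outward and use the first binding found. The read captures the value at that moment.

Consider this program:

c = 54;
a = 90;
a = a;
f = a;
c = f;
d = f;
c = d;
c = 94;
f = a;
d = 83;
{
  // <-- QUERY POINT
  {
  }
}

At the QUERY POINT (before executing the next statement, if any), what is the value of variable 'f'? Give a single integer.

Answer: 90

Derivation:
Step 1: declare c=54 at depth 0
Step 2: declare a=90 at depth 0
Step 3: declare a=(read a)=90 at depth 0
Step 4: declare f=(read a)=90 at depth 0
Step 5: declare c=(read f)=90 at depth 0
Step 6: declare d=(read f)=90 at depth 0
Step 7: declare c=(read d)=90 at depth 0
Step 8: declare c=94 at depth 0
Step 9: declare f=(read a)=90 at depth 0
Step 10: declare d=83 at depth 0
Step 11: enter scope (depth=1)
Visible at query point: a=90 c=94 d=83 f=90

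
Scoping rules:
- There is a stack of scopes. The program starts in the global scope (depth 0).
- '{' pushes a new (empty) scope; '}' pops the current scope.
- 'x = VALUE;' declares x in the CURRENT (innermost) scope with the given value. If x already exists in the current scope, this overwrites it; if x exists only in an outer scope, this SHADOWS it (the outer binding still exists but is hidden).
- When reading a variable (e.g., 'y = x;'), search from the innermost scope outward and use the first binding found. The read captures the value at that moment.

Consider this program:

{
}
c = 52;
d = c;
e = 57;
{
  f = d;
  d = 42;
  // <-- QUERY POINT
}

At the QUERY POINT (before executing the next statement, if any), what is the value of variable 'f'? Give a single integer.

Answer: 52

Derivation:
Step 1: enter scope (depth=1)
Step 2: exit scope (depth=0)
Step 3: declare c=52 at depth 0
Step 4: declare d=(read c)=52 at depth 0
Step 5: declare e=57 at depth 0
Step 6: enter scope (depth=1)
Step 7: declare f=(read d)=52 at depth 1
Step 8: declare d=42 at depth 1
Visible at query point: c=52 d=42 e=57 f=52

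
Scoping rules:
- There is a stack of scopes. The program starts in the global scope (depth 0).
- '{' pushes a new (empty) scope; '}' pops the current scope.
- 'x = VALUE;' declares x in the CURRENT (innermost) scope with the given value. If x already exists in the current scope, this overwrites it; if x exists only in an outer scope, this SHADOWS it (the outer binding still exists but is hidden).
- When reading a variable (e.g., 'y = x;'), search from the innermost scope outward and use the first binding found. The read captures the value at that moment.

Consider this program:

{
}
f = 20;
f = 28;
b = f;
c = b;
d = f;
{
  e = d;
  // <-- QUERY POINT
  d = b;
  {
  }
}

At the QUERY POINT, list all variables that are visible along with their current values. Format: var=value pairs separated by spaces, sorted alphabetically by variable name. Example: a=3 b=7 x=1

Step 1: enter scope (depth=1)
Step 2: exit scope (depth=0)
Step 3: declare f=20 at depth 0
Step 4: declare f=28 at depth 0
Step 5: declare b=(read f)=28 at depth 0
Step 6: declare c=(read b)=28 at depth 0
Step 7: declare d=(read f)=28 at depth 0
Step 8: enter scope (depth=1)
Step 9: declare e=(read d)=28 at depth 1
Visible at query point: b=28 c=28 d=28 e=28 f=28

Answer: b=28 c=28 d=28 e=28 f=28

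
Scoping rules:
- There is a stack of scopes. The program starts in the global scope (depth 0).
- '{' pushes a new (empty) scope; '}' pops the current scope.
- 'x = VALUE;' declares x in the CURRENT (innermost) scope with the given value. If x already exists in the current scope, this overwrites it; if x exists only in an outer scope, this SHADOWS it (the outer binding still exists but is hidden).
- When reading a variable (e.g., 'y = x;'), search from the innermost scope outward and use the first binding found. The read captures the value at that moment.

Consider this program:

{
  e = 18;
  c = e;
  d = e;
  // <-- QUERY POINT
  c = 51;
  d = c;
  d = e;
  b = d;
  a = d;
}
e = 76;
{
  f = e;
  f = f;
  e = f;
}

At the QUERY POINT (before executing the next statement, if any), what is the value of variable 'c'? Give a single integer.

Step 1: enter scope (depth=1)
Step 2: declare e=18 at depth 1
Step 3: declare c=(read e)=18 at depth 1
Step 4: declare d=(read e)=18 at depth 1
Visible at query point: c=18 d=18 e=18

Answer: 18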